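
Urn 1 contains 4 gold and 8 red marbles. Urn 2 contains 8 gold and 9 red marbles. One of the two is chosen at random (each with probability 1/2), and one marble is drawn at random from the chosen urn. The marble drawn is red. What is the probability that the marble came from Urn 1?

34/61

P(red | Urn 1) = 2/3; P(red | Urn 2) = 9/17.
P(red) = 1/2·2/3 + 1/2·9/17 = 61/102.
By Bayes' rule, P(Urn 1 | red) = 1/3 / 61/102 = 34/61 ≈ 0.5574.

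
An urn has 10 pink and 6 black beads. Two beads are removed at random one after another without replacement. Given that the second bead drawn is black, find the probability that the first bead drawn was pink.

2/3

P(first=pink and the second bead drawn is black) = (10/16)·(6/15) = 1/4.
P(the second bead drawn is black) = Σ over first color = 1/4 + 1/8 = 3/8.
By Bayes, P(first=pink | the second bead drawn is black) = 1/4 / 3/8 = 2/3 ≈ 0.6667.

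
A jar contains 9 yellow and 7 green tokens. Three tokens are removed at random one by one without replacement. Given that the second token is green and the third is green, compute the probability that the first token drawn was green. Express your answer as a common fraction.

5/14

P(first=green and the second token is green and the third is green) = (7/16)·(6/15)·(5/14) = 1/16.
P(E) = Σ over first color = 9/80 + 1/16 = 7/40.
By Bayes, P(first=green | E) = 1/16 / 7/40 = 5/14 ≈ 0.3571.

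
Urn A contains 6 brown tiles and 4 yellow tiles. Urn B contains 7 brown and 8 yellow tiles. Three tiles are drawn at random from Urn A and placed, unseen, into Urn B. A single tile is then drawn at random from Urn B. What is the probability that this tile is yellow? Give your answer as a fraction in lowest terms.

Condition on how many of the transferred tiles are yellow (from Urn A: 4 yellow of 10; then Urn B has 18 total).
  0 yellow: C(4,0)C(6,3)/C(10,3) = 1/6; then P = 8/18
  1 yellow: C(4,1)C(6,2)/C(10,3) = 1/2; then P = 9/18
  2 yellow: C(4,2)C(6,1)/C(10,3) = 3/10; then P = 10/18
  3 yellow: C(4,3)C(6,0)/C(10,3) = 1/30; then P = 11/18
P(yellow from Urn B) = 23/45 ≈ 0.5111.

23/45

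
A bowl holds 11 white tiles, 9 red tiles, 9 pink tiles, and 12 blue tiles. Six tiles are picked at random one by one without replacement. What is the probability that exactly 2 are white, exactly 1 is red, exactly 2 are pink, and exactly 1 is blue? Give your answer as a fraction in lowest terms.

Unordered draws without replacement: count favorable combinations over C(41,6).
Favorable = C(11,2) · C(9,1) · C(9,2) · C(12,1) = 213840; total = C(41,6) = 4496388.
P = 213840/4496388 = 17820/374699 ≈ 0.0476.

17820/374699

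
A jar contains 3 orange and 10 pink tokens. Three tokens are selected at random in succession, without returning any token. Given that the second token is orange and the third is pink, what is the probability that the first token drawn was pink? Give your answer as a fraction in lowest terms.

P(first=pink and the second token is orange and the third is pink) = (10/13)·(3/12)·(9/11) = 45/286.
P(E) = Σ over first color = 5/143 + 45/286 = 5/26.
By Bayes, P(first=pink | E) = 45/286 / 5/26 = 9/11 ≈ 0.8182.

9/11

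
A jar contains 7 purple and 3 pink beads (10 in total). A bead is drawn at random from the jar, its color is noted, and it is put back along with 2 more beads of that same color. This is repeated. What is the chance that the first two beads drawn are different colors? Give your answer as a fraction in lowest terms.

7/20

Either pink then purple, or purple then pink; after the first draw the total is 12.
P = (3/10)·(7/12) + (7/10)·(3/12) = 7/20 ≈ 0.3500.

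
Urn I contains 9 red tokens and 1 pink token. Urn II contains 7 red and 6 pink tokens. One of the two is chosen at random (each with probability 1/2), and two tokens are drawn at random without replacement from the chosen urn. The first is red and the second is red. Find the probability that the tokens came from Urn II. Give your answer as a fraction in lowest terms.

P(E | Urn I) = 4/5; P(E | Urn II) = 7/26.
P(E) = 1/2·4/5 + 1/2·7/26 = 139/260.
By Bayes' rule, P(Urn II | E) = 7/52 / 139/260 = 35/139 ≈ 0.2518.

35/139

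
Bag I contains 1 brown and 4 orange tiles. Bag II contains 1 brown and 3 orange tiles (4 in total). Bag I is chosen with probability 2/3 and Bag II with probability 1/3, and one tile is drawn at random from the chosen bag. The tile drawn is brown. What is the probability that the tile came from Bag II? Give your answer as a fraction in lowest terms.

5/13

P(brown | Bag I) = 1/5; P(brown | Bag II) = 1/4.
P(brown) = 2/3·1/5 + 1/3·1/4 = 13/60.
By Bayes' rule, P(Bag II | brown) = 1/12 / 13/60 = 5/13 ≈ 0.3846.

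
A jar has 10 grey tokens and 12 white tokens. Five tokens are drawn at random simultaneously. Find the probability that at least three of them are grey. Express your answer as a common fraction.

Sum the hypergeometric tail for j = 3,…,5 grey tokens.
Favorable = C(10,3)·C(12,2) + C(10,4)·C(12,1) + C(10,5)·C(12,0) = 10692; total = C(22,5) = 26334.
P = 10692/26334 = 54/133 ≈ 0.4060.

54/133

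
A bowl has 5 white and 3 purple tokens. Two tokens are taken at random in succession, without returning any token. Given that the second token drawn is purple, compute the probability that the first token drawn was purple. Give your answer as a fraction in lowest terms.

P(first=purple and the second token drawn is purple) = (3/8)·(2/7) = 3/28.
P(the second token drawn is purple) = Σ over first color = 15/56 + 3/28 = 3/8.
By Bayes, P(first=purple | the second token drawn is purple) = 3/28 / 3/8 = 2/7 ≈ 0.2857.

2/7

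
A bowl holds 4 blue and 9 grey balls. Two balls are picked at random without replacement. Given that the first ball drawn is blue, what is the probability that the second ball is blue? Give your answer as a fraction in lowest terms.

After removing 1 blue, the bowl has 3 blue out of 12 remaining.
P(second is blue | given) = 3/12 = 1/4 ≈ 0.2500.

1/4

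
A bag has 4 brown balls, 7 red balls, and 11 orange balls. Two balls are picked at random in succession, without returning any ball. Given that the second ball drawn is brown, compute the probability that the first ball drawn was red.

1/3

P(first=red and the second ball drawn is brown) = (7/22)·(4/21) = 2/33.
P(the second ball drawn is brown) = Σ over first color = 2/77 + 2/33 + 2/21 = 2/11.
By Bayes, P(first=red | the second ball drawn is brown) = 2/33 / 2/11 = 1/3 ≈ 0.3333.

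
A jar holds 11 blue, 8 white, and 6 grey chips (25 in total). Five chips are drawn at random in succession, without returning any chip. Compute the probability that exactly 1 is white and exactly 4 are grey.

4/1771

Unordered draws without replacement: count favorable combinations over C(25,5).
Favorable = C(11,0) · C(8,1) · C(6,4) = 120; total = C(25,5) = 53130.
P = 120/53130 = 4/1771 ≈ 0.0023.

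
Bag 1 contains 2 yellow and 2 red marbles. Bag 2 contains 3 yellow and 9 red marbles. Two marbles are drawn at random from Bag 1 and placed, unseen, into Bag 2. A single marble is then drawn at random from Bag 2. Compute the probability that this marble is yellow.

Condition on how many of the transferred marbles are yellow (from Bag 1: 2 yellow of 4; then Bag 2 has 14 total).
  0 yellow: C(2,0)C(2,2)/C(4,2) = 1/6; then P = 3/14
  1 yellow: C(2,1)C(2,1)/C(4,2) = 2/3; then P = 4/14
  2 yellow: C(2,2)C(2,0)/C(4,2) = 1/6; then P = 5/14
P(yellow from Bag 2) = 2/7 ≈ 0.2857.

2/7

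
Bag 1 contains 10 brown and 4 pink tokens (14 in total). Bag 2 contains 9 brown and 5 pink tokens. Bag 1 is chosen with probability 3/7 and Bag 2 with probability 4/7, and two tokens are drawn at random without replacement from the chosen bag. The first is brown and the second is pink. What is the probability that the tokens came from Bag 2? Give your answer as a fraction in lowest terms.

P(E | Bag 1) = 20/91; P(E | Bag 2) = 45/182.
P(E) = 3/7·20/91 + 4/7·45/182 = 150/637.
By Bayes' rule, P(Bag 2 | E) = 90/637 / 150/637 = 3/5 ≈ 0.6000.

3/5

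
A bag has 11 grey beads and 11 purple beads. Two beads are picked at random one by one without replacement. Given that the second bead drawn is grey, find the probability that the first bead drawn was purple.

11/21

P(first=purple and the second bead drawn is grey) = (11/22)·(11/21) = 11/42.
P(the second bead drawn is grey) = Σ over first color = 5/21 + 11/42 = 1/2.
By Bayes, P(first=purple | the second bead drawn is grey) = 11/42 / 1/2 = 11/21 ≈ 0.5238.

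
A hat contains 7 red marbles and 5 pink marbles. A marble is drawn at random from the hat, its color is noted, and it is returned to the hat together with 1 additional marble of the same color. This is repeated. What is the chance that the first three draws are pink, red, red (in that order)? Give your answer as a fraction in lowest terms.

Track the composition after each reinforcement of +1.
P = (5/12) · (7/13) · (8/14) = 5/39 ≈ 0.1282.

5/39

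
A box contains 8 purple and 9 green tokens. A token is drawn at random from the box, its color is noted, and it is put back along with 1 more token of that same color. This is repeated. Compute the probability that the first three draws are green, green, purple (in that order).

40/323

Track the composition after each reinforcement of +1.
P = (9/17) · (10/18) · (8/19) = 40/323 ≈ 0.1238.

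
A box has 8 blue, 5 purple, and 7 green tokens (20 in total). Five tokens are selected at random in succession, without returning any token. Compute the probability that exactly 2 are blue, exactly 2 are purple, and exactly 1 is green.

Unordered draws without replacement: count favorable combinations over C(20,5).
Favorable = C(8,2) · C(5,2) · C(7,1) = 1960; total = C(20,5) = 15504.
P = 1960/15504 = 245/1938 ≈ 0.1264.

245/1938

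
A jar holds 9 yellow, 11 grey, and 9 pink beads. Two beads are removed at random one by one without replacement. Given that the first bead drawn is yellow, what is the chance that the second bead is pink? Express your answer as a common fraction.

9/28

After removing 1 yellow, the jar has 9 pink out of 28 remaining.
P(second is pink | given) = 9/28 ≈ 0.3214.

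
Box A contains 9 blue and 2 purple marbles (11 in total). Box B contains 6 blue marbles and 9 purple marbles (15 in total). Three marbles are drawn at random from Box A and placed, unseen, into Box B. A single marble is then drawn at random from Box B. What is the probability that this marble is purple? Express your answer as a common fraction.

35/66

Condition on how many of the transferred marbles are purple (from Box A: 2 purple of 11; then Box B has 18 total).
  0 purple: C(2,0)C(9,3)/C(11,3) = 28/55; then P = 9/18
  1 purple: C(2,1)C(9,2)/C(11,3) = 24/55; then P = 10/18
  2 purple: C(2,2)C(9,1)/C(11,3) = 3/55; then P = 11/18
P(purple from Box B) = 35/66 ≈ 0.5303.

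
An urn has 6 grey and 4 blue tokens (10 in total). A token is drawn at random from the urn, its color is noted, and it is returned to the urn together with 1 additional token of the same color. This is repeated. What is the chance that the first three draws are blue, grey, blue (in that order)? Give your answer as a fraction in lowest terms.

Track the composition after each reinforcement of +1.
P = (4/10) · (6/11) · (5/12) = 1/11 ≈ 0.0909.

1/11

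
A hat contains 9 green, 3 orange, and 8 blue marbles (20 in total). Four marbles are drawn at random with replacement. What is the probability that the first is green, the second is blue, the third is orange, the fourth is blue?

Multiply the conditional probability of each draw in order, with replacement (the composition resets each draw).
P = (9/20) · (8/20) · (3/20) · (8/20) = 27/2500 ≈ 0.0108.

27/2500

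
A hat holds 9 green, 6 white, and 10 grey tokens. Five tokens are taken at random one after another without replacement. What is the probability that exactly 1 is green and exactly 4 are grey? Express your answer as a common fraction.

9/253

Unordered draws without replacement: count favorable combinations over C(25,5).
Favorable = C(9,1) · C(6,0) · C(10,4) = 1890; total = C(25,5) = 53130.
P = 1890/53130 = 9/253 ≈ 0.0356.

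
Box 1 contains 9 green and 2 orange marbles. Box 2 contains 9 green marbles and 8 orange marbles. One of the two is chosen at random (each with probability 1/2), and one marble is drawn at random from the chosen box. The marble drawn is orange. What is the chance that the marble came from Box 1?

P(orange | Box 1) = 2/11; P(orange | Box 2) = 8/17.
P(orange) = 1/2·2/11 + 1/2·8/17 = 61/187.
By Bayes' rule, P(Box 1 | orange) = 1/11 / 61/187 = 17/61 ≈ 0.2787.

17/61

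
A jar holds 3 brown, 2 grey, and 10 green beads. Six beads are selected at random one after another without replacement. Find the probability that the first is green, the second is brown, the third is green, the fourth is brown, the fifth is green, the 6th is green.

Multiply the conditional probability of each draw in order, without replacement, so each draw removes one from its color and from the total.
P = (10/15) · (3/14) · (9/13) · (2/12) · (8/11) · (7/10) = 6/715 ≈ 0.0084.

6/715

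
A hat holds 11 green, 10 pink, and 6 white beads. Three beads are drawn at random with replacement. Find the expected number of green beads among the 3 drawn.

By linearity of expectation, E[X] = Σ P(draw i is green); each independent draw has P(green) = 11/27.
E[X] = 3 · 11/27 = 11/9 ≈ 1.2222.

11/9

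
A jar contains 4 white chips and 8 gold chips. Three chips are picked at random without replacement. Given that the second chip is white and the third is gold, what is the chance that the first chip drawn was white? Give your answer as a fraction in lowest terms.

P(first=white and the second chip is white and the third is gold) = (4/12)·(3/11)·(8/10) = 4/55.
P(E) = Σ over first color = 4/55 + 28/165 = 8/33.
By Bayes, P(first=white | E) = 4/55 / 8/33 = 3/10 ≈ 0.3000.

3/10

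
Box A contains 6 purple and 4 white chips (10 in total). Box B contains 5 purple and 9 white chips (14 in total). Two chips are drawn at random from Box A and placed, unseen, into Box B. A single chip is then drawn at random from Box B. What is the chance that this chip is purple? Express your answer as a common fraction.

Condition on how many of the transferred chips are purple (from Box A: 6 purple of 10; then Box B has 16 total).
  0 purple: C(6,0)C(4,2)/C(10,2) = 2/15; then P = 5/16
  1 purple: C(6,1)C(4,1)/C(10,2) = 8/15; then P = 6/16
  2 purple: C(6,2)C(4,0)/C(10,2) = 1/3; then P = 7/16
P(purple from Box B) = 31/80 ≈ 0.3875.

31/80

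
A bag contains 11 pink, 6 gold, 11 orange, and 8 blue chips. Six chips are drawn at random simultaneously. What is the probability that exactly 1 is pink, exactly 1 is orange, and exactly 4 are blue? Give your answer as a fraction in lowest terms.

55/12648

Unordered draws without replacement: count favorable combinations over C(36,6).
Favorable = C(11,1) · C(6,0) · C(11,1) · C(8,4) = 8470; total = C(36,6) = 1947792.
P = 8470/1947792 = 55/12648 ≈ 0.0043.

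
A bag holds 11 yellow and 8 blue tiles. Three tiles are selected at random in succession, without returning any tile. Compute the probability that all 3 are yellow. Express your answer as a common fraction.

55/323

Unordered draws without replacement: count favorable combinations over C(19,3).
Favorable = C(11,3) · C(8,0) = 165; total = C(19,3) = 969.
P = 165/969 = 55/323 ≈ 0.1703.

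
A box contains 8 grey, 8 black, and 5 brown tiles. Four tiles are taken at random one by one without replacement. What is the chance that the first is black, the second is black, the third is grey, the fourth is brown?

8/513

Multiply the conditional probability of each draw in order, without replacement, so each draw removes one from its color and from the total.
P = (8/21) · (7/20) · (8/19) · (5/18) = 8/513 ≈ 0.0156.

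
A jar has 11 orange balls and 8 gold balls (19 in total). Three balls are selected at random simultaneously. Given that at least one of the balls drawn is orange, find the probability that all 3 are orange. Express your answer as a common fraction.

P(all 3 orange) = C(11,3)/C(19,3) = 55/323; P(at least one orange) = 1 − C(8,3)/C(19,3) = 913/969.
Since 'all 3 orange' ⊆ 'at least one orange', P(all 3 | at least one) = 55/323 / 913/969 = 15/83 ≈ 0.1807.

15/83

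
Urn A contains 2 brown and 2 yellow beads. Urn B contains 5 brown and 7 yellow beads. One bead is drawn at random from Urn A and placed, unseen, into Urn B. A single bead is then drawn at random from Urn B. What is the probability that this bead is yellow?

Condition on how many of the transferred beads are yellow (from Urn A: 2 yellow of 4; then Urn B has 13 total).
  0 yellow: C(2,0)C(2,1)/C(4,1) = 1/2; then P = 7/13
  1 yellow: C(2,1)C(2,0)/C(4,1) = 1/2; then P = 8/13
P(yellow from Urn B) = 15/26 ≈ 0.5769.

15/26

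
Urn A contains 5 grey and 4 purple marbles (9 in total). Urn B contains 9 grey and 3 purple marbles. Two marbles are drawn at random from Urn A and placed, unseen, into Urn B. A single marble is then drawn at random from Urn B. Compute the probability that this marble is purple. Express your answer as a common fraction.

Condition on how many of the transferred marbles are purple (from Urn A: 4 purple of 9; then Urn B has 14 total).
  0 purple: C(4,0)C(5,2)/C(9,2) = 5/18; then P = 3/14
  1 purple: C(4,1)C(5,1)/C(9,2) = 5/9; then P = 4/14
  2 purple: C(4,2)C(5,0)/C(9,2) = 1/6; then P = 5/14
P(purple from Urn B) = 5/18 ≈ 0.2778.

5/18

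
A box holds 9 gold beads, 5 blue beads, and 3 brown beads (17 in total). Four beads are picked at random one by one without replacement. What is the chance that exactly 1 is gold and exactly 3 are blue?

9/238

Unordered draws without replacement: count favorable combinations over C(17,4).
Favorable = C(9,1) · C(5,3) · C(3,0) = 90; total = C(17,4) = 2380.
P = 90/2380 = 9/238 ≈ 0.0378.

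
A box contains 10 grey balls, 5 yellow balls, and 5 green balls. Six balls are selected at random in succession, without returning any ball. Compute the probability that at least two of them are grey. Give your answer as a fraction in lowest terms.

Sum the hypergeometric tail for j = 2,…,6 grey balls.
Favorable = C(10,2)·C(10,4) + C(10,3)·C(10,3) + C(10,4)·C(10,2) + C(10,5)·C(10,1) + C(10,6)·C(10,0) = 36030; total = C(20,6) = 38760.
P = 36030/38760 = 1201/1292 ≈ 0.9296.

1201/1292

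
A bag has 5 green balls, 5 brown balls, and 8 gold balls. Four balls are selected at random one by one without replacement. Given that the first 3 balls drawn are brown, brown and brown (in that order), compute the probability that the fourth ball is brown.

After removing 3 brown, the bag has 2 brown out of 15 remaining.
P(fourth is brown | given) = 2/15 ≈ 0.1333.

2/15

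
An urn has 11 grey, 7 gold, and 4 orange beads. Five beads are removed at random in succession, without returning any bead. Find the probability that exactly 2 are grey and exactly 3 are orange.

Unordered draws without replacement: count favorable combinations over C(22,5).
Favorable = C(11,2) · C(7,0) · C(4,3) = 220; total = C(22,5) = 26334.
P = 220/26334 = 10/1197 ≈ 0.0084.

10/1197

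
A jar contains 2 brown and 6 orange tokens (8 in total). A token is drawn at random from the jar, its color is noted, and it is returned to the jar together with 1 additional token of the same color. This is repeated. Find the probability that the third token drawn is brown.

Sum over the four possibilities for the first two draws (brown/not-brown each), tracking how the brown count and total change by +1 per draw.
P(third is brown) = 1/4 ≈ 0.2500. (In a Pólya urn every draw has the same marginal probability 2/8.)

1/4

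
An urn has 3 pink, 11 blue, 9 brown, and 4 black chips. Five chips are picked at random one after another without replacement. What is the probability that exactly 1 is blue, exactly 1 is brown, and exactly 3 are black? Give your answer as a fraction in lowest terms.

22/4485

Unordered draws without replacement: count favorable combinations over C(27,5).
Favorable = C(3,0) · C(11,1) · C(9,1) · C(4,3) = 396; total = C(27,5) = 80730.
P = 396/80730 = 22/4485 ≈ 0.0049.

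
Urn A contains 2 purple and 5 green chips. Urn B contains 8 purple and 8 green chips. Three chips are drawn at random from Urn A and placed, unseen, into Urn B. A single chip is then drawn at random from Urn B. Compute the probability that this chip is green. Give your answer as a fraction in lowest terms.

Condition on how many of the transferred chips are green (from Urn A: 5 green of 7; then Urn B has 19 total).
  1 green: C(5,1)C(2,2)/C(7,3) = 1/7; then P = 9/19
  2 green: C(5,2)C(2,1)/C(7,3) = 4/7; then P = 10/19
  3 green: C(5,3)C(2,0)/C(7,3) = 2/7; then P = 11/19
P(green from Urn B) = 71/133 ≈ 0.5338.

71/133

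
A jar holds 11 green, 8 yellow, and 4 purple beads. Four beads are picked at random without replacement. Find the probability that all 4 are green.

Unordered draws without replacement: count favorable combinations over C(23,4).
Favorable = C(11,4) · C(8,0) · C(4,0) = 330; total = C(23,4) = 8855.
P = 330/8855 = 6/161 ≈ 0.0373.

6/161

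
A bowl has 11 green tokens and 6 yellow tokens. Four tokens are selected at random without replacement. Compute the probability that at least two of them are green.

429/476

Sum the hypergeometric tail for j = 2,…,4 green tokens.
Favorable = C(11,2)·C(6,2) + C(11,3)·C(6,1) + C(11,4)·C(6,0) = 2145; total = C(17,4) = 2380.
P = 2145/2380 = 429/476 ≈ 0.9013.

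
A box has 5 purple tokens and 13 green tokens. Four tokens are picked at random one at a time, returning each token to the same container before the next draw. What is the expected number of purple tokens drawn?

10/9

By linearity of expectation, E[X] = Σ P(draw i is purple); each independent draw has P(purple) = 5/18.
E[X] = 4 · 5/18 = 10/9 ≈ 1.1111.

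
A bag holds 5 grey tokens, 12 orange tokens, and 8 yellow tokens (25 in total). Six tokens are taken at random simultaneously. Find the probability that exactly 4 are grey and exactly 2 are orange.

3/1610

Unordered draws without replacement: count favorable combinations over C(25,6).
Favorable = C(5,4) · C(12,2) · C(8,0) = 330; total = C(25,6) = 177100.
P = 330/177100 = 3/1610 ≈ 0.0019.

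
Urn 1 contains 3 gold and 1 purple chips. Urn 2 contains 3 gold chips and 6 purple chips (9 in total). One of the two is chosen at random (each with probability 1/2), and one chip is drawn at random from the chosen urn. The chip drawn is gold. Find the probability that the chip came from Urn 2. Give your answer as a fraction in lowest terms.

P(gold | Urn 1) = 3/4; P(gold | Urn 2) = 1/3.
P(gold) = 1/2·3/4 + 1/2·1/3 = 13/24.
By Bayes' rule, P(Urn 2 | gold) = 1/6 / 13/24 = 4/13 ≈ 0.3077.

4/13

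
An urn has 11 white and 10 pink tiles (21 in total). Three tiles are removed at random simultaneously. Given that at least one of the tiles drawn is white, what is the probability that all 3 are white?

P(all 3 white) = C(11,3)/C(21,3) = 33/266; P(at least one white) = 1 − C(10,3)/C(21,3) = 121/133.
Since 'all 3 white' ⊆ 'at least one white', P(all 3 | at least one) = 33/266 / 121/133 = 3/22 ≈ 0.1364.

3/22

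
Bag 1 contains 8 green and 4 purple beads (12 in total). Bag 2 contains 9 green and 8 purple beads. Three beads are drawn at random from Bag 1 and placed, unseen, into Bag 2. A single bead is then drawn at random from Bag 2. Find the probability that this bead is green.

Condition on how many of the transferred beads are green (from Bag 1: 8 green of 12; then Bag 2 has 20 total).
  0 green: C(8,0)C(4,3)/C(12,3) = 1/55; then P = 9/20
  1 green: C(8,1)C(4,2)/C(12,3) = 12/55; then P = 10/20
  2 green: C(8,2)C(4,1)/C(12,3) = 28/55; then P = 11/20
  3 green: C(8,3)C(4,0)/C(12,3) = 14/55; then P = 12/20
P(green from Bag 2) = 11/20 ≈ 0.5500.

11/20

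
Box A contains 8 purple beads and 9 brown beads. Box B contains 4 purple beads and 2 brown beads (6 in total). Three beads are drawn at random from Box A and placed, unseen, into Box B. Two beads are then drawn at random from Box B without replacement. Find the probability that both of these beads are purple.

139/408

Condition on how many of the transferred beads are purple (from Box A: 8 purple of 17; then Box B has 9 total).
  0 purple: C(8,0)C(9,3)/C(17,3) = 21/170; then P = C(4,2)/C(9,2) = 1/6
  1 purple: C(8,1)C(9,2)/C(17,3) = 36/85; then P = C(5,2)/C(9,2) = 5/18
  2 purple: C(8,2)C(9,1)/C(17,3) = 63/170; then P = C(6,2)/C(9,2) = 5/12
  3 purple: C(8,3)C(9,0)/C(17,3) = 7/85; then P = C(7,2)/C(9,2) = 7/12
P(both purple) = 139/408 ≈ 0.3407.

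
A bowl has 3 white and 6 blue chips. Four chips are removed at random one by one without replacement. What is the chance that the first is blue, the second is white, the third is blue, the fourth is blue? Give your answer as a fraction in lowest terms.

Multiply the conditional probability of each draw in order, without replacement, so each draw removes one from its color and from the total.
P = (6/9) · (3/8) · (5/7) · (4/6) = 5/42 ≈ 0.1190.

5/42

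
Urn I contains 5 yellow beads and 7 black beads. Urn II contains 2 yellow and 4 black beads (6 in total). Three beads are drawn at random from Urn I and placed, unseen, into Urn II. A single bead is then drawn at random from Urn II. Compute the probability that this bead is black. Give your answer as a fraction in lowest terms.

23/36

Condition on how many of the transferred beads are black (from Urn I: 7 black of 12; then Urn II has 9 total).
  0 black: C(7,0)C(5,3)/C(12,3) = 1/22; then P = 4/9
  1 black: C(7,1)C(5,2)/C(12,3) = 7/22; then P = 5/9
  2 black: C(7,2)C(5,1)/C(12,3) = 21/44; then P = 6/9
  3 black: C(7,3)C(5,0)/C(12,3) = 7/44; then P = 7/9
P(black from Urn II) = 23/36 ≈ 0.6389.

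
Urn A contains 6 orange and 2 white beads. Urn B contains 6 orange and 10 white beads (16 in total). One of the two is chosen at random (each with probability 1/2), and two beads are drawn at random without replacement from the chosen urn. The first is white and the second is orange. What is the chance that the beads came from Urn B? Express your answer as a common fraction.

7/13

P(E | Urn A) = 3/14; P(E | Urn B) = 1/4.
P(E) = 1/2·3/14 + 1/2·1/4 = 13/56.
By Bayes' rule, P(Urn B | E) = 1/8 / 13/56 = 7/13 ≈ 0.5385.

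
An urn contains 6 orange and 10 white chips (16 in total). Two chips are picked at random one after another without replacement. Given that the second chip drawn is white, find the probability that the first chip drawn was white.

3/5

P(first=white and the second chip drawn is white) = (10/16)·(9/15) = 3/8.
P(the second chip drawn is white) = Σ over first color = 1/4 + 3/8 = 5/8.
By Bayes, P(first=white | the second chip drawn is white) = 3/8 / 5/8 = 3/5 ≈ 0.6000.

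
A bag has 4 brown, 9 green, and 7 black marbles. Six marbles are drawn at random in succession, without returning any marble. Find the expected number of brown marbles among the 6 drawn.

By linearity of expectation, E[X] = Σ P(draw i is brown); by symmetry each draw (even without replacement) has P(brown) = 4/20.
E[X] = 6 · 4/20 = 6/5 ≈ 1.2000.

6/5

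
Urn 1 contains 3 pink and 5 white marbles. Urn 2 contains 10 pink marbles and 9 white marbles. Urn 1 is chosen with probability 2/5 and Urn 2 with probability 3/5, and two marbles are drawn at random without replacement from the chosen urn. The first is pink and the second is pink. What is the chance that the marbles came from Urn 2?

P(E | Urn 1) = 3/28; P(E | Urn 2) = 5/19.
P(E) = 2/5·3/28 + 3/5·5/19 = 267/1330.
By Bayes' rule, P(Urn 2 | E) = 3/19 / 267/1330 = 70/89 ≈ 0.7865.

70/89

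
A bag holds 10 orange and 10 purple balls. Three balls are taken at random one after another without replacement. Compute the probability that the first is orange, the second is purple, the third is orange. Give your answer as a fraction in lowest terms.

Multiply the conditional probability of each draw in order, without replacement, so each draw removes one from its color and from the total.
P = (10/20) · (10/19) · (9/18) = 5/38 ≈ 0.1316.

5/38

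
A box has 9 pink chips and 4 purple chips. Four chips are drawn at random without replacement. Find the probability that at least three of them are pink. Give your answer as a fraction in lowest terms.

42/65

Sum the hypergeometric tail for j = 3,…,4 pink chips.
Favorable = C(9,3)·C(4,1) + C(9,4)·C(4,0) = 462; total = C(13,4) = 715.
P = 462/715 = 42/65 ≈ 0.6462.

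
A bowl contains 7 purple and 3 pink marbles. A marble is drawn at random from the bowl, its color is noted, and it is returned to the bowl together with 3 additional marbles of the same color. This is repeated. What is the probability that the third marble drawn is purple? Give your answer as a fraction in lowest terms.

7/10

Sum over the four possibilities for the first two draws (purple/not-purple each), tracking how the purple count and total change by +3 per draw.
P(third is purple) = 7/10 ≈ 0.7000. (In a Pólya urn every draw has the same marginal probability 7/10.)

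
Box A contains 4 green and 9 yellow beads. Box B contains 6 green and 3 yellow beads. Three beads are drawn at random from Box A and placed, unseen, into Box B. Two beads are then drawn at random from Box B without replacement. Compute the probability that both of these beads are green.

Condition on how many of the transferred beads are green (from Box A: 4 green of 13; then Box B has 12 total).
  0 green: C(4,0)C(9,3)/C(13,3) = 42/143; then P = C(6,2)/C(12,2) = 5/22
  1 green: C(4,1)C(9,2)/C(13,3) = 72/143; then P = C(7,2)/C(12,2) = 7/22
  2 green: C(4,2)C(9,1)/C(13,3) = 27/143; then P = C(8,2)/C(12,2) = 14/33
  3 green: C(4,3)C(9,0)/C(13,3) = 2/143; then P = C(9,2)/C(12,2) = 6/11
P(both green) = 45/143 ≈ 0.3147.

45/143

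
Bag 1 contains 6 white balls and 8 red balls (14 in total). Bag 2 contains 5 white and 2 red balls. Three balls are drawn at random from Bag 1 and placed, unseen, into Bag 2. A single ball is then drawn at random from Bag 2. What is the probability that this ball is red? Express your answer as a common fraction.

Condition on how many of the transferred balls are red (from Bag 1: 8 red of 14; then Bag 2 has 10 total).
  0 red: C(8,0)C(6,3)/C(14,3) = 5/91; then P = 2/10
  1 red: C(8,1)C(6,2)/C(14,3) = 30/91; then P = 3/10
  2 red: C(8,2)C(6,1)/C(14,3) = 6/13; then P = 4/10
  3 red: C(8,3)C(6,0)/C(14,3) = 2/13; then P = 5/10
P(red from Bag 2) = 13/35 ≈ 0.3714.

13/35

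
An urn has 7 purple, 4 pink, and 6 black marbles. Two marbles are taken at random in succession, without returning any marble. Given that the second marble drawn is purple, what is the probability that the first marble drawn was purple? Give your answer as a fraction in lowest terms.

P(first=purple and the second marble drawn is purple) = (7/17)·(6/16) = 21/136.
P(the second marble drawn is purple) = Σ over first color = 21/136 + 7/68 + 21/136 = 7/17.
By Bayes, P(first=purple | the second marble drawn is purple) = 21/136 / 7/17 = 3/8 ≈ 0.3750.

3/8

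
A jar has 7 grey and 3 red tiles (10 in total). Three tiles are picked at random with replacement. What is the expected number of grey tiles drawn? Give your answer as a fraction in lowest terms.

21/10

By linearity of expectation, E[X] = Σ P(draw i is grey); each independent draw has P(grey) = 7/10.
E[X] = 3 · 7/10 = 21/10 ≈ 2.1000.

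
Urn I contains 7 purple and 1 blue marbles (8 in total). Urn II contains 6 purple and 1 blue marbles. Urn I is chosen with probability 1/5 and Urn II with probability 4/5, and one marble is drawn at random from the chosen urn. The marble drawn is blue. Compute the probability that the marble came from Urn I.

P(blue | Urn I) = 1/8; P(blue | Urn II) = 1/7.
P(blue) = 1/5·1/8 + 4/5·1/7 = 39/280.
By Bayes' rule, P(Urn I | blue) = 1/40 / 39/280 = 7/39 ≈ 0.1795.

7/39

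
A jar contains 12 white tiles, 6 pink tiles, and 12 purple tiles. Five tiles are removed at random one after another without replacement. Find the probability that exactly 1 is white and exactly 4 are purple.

110/2639

Unordered draws without replacement: count favorable combinations over C(30,5).
Favorable = C(12,1) · C(6,0) · C(12,4) = 5940; total = C(30,5) = 142506.
P = 5940/142506 = 110/2639 ≈ 0.0417.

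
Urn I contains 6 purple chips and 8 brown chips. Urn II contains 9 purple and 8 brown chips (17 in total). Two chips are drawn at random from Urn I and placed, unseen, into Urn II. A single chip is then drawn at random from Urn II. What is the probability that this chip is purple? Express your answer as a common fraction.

69/133

Condition on how many of the transferred chips are purple (from Urn I: 6 purple of 14; then Urn II has 19 total).
  0 purple: C(6,0)C(8,2)/C(14,2) = 4/13; then P = 9/19
  1 purple: C(6,1)C(8,1)/C(14,2) = 48/91; then P = 10/19
  2 purple: C(6,2)C(8,0)/C(14,2) = 15/91; then P = 11/19
P(purple from Urn II) = 69/133 ≈ 0.5188.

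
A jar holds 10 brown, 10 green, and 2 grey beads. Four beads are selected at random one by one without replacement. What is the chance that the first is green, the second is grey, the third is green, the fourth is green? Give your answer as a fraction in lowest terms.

Multiply the conditional probability of each draw in order, without replacement, so each draw removes one from its color and from the total.
P = (10/22) · (2/21) · (9/20) · (8/19) = 12/1463 ≈ 0.0082.

12/1463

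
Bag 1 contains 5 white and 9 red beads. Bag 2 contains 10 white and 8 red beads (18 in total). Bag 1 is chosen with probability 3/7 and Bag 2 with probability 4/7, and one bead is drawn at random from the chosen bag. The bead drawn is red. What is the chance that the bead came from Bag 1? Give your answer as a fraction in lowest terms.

P(red | Bag 1) = 9/14; P(red | Bag 2) = 4/9.
P(red) = 3/7·9/14 + 4/7·4/9 = 467/882.
By Bayes' rule, P(Bag 1 | red) = 27/98 / 467/882 = 243/467 ≈ 0.5203.

243/467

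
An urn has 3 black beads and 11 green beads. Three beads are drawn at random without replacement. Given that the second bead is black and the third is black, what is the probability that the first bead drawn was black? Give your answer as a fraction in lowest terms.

P(first=black and the second bead is black and the third is black) = (3/14)·(2/13)·(1/12) = 1/364.
P(E) = Σ over first color = 1/364 + 11/364 = 3/91.
By Bayes, P(first=black | E) = 1/364 / 3/91 = 1/12 ≈ 0.0833.

1/12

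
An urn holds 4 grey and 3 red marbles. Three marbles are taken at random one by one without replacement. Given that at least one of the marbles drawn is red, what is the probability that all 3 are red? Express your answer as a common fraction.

P(all 3 red) = C(3,3)/C(7,3) = 1/35; P(at least one red) = 1 − C(4,3)/C(7,3) = 31/35.
Since 'all 3 red' ⊆ 'at least one red', P(all 3 | at least one) = 1/35 / 31/35 = 1/31 ≈ 0.0323.

1/31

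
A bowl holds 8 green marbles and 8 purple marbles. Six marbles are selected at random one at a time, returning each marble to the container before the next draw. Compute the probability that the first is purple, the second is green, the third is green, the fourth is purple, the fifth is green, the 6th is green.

Multiply the conditional probability of each draw in order, with replacement (the composition resets each draw).
P = (8/16) · (8/16) · (8/16) · (8/16) · (8/16) · (8/16) = 1/64 ≈ 0.0156.

1/64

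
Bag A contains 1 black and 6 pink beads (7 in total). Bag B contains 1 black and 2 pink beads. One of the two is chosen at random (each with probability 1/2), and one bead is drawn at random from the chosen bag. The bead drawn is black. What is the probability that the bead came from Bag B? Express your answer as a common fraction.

7/10

P(black | Bag A) = 1/7; P(black | Bag B) = 1/3.
P(black) = 1/2·1/7 + 1/2·1/3 = 5/21.
By Bayes' rule, P(Bag B | black) = 1/6 / 5/21 = 7/10 ≈ 0.7000.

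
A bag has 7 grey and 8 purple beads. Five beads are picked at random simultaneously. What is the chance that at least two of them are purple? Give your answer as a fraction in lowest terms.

Sum the hypergeometric tail for j = 2,…,5 purple beads.
Favorable = C(8,2)·C(7,3) + C(8,3)·C(7,2) + C(8,4)·C(7,1) + C(8,5)·C(7,0) = 2702; total = C(15,5) = 3003.
P = 2702/3003 = 386/429 ≈ 0.8998.

386/429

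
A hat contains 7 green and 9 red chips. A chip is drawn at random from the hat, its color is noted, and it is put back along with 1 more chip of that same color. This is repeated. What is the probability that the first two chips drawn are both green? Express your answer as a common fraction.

After a green draw the hat holds 8 green out of 17.
P = (7/16)·(8/17) = 7/34 ≈ 0.2059.

7/34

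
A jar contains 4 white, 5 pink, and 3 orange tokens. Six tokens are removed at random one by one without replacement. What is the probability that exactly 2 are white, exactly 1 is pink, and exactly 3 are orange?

5/154

Unordered draws without replacement: count favorable combinations over C(12,6).
Favorable = C(4,2) · C(5,1) · C(3,3) = 30; total = C(12,6) = 924.
P = 30/924 = 5/154 ≈ 0.0325.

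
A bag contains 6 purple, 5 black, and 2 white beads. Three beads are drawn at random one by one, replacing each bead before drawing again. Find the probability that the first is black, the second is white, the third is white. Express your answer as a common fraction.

20/2197

Multiply the conditional probability of each draw in order, with replacement (the composition resets each draw).
P = (5/13) · (2/13) · (2/13) = 20/2197 ≈ 0.0091.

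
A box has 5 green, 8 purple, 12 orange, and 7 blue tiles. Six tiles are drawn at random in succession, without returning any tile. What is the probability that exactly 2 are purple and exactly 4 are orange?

55/3596

Unordered draws without replacement: count favorable combinations over C(32,6).
Favorable = C(5,0) · C(8,2) · C(12,4) · C(7,0) = 13860; total = C(32,6) = 906192.
P = 13860/906192 = 55/3596 ≈ 0.0153.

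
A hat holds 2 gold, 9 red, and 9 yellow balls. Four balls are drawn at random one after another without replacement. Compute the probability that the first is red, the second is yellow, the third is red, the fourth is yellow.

Multiply the conditional probability of each draw in order, without replacement, so each draw removes one from its color and from the total.
P = (9/20) · (9/19) · (8/18) · (8/17) = 72/1615 ≈ 0.0446.

72/1615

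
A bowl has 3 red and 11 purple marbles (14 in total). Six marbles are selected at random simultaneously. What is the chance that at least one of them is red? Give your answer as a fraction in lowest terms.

11/13

Use the complement: P(at least one red) = 1 − P(no red).
P(none) = C(11,6)/C(14,6) = 462/3003.
So P = 1 − 462/3003 = 11/13 ≈ 0.8462.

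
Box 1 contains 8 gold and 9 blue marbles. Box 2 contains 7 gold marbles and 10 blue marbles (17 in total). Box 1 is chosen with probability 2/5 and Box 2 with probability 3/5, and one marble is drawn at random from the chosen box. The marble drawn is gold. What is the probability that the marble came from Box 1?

P(gold | Box 1) = 8/17; P(gold | Box 2) = 7/17.
P(gold) = 2/5·8/17 + 3/5·7/17 = 37/85.
By Bayes' rule, P(Box 1 | gold) = 16/85 / 37/85 = 16/37 ≈ 0.4324.

16/37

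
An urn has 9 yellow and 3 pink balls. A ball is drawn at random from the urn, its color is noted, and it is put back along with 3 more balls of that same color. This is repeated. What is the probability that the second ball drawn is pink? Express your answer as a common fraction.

1/4

Condition on the first draw. If first is pink (prob 3/12), second-pink has prob (6)/(15); if not (prob 9/12), it has prob 3/(15).
P = (3/12)·(6/15) + (9/12)·(3/15) = 1/4 ≈ 0.2500.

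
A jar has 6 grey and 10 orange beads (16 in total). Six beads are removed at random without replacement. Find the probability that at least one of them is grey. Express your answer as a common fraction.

557/572

Use the complement: P(at least one grey) = 1 − P(no grey).
P(none) = C(10,6)/C(16,6) = 210/8008.
So P = 1 − 210/8008 = 557/572 ≈ 0.9738.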